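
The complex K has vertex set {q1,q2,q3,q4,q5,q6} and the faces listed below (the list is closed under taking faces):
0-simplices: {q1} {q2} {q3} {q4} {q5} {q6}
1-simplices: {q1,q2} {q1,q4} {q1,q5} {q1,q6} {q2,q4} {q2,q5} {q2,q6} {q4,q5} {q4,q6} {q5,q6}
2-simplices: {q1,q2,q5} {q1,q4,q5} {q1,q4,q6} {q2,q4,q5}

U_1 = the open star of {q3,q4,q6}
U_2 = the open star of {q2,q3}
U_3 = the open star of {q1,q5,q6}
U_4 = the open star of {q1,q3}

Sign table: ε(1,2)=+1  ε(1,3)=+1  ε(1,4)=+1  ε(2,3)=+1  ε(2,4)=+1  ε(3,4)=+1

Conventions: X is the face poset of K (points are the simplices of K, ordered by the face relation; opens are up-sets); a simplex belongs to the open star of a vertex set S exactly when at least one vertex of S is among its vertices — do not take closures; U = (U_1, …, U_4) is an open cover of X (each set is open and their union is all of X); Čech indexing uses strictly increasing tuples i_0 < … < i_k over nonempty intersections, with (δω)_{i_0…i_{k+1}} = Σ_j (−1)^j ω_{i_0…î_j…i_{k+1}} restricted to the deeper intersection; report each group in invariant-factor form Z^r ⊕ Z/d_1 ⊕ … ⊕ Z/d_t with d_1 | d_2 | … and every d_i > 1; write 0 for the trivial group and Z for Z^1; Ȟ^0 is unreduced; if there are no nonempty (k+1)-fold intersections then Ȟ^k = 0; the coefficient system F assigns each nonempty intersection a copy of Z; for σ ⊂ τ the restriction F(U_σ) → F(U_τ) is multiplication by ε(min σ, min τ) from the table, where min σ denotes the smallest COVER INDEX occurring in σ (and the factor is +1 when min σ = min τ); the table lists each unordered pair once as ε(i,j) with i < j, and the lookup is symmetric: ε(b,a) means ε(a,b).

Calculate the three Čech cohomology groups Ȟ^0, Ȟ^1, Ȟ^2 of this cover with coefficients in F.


intersection data:
  U1={{q3},{q4},{q6},{q1,q4},{q1,q6},{q2,q4},{q2,q6},{q4,q5},{q4,q6},{q5,q6},{q1,q4,q5},{q1,q4,q6},{q2,q4,q5}} U2={{q2},{q3},{q1,q2},{q2,q4},{q2,q5},{q2,q6},{q1,q2,q5},{q2,q4,q5}} U3={{q1},{q5},{q6},{q1,q2},{q1,q4},{q1,q5},{q1,q6},{q2,q5},{q2,q6},{q4,q5},{q4,q6},{q5,q6},{q1,q2,q5},{q1,q4,q5},{q1,q4,q6},{q2,q4,q5}} U4={{q1},{q3},{q1,q2},{q1,q4},{q1,q5},{q1,q6},{q1,q2,q5},{q1,q4,q5},{q1,q4,q6}}
  U12={{q3},{q2,q4},{q2,q6},{q2,q4,q5}} U13={{q6},{q1,q4},{q1,q6},{q2,q6},{q4,q5},{q4,q6},{q5,q6},{q1,q4,q5},{q1,q4,q6},{q2,q4,q5}} U14={{q3},{q1,q4},{q1,q6},{q1,q4,q5},{q1,q4,q6}} U23={{q1,q2},{q2,q5},{q2,q6},{q1,q2,q5},{q2,q4,q5}} U24={{q3},{q1,q2},{q1,q2,q5}} U34={{q1},{q1,q2},{q1,q4},{q1,q5},{q1,q6},{q1,q2,q5},{q1,q4,q5},{q1,q4,q6}}
  U123={{q2,q6},{q2,q4,q5}} U124={{q3}} U134={{q1,q4},{q1,q6},{q1,q4,q5},{q1,q4,q6}} U234={{q1,q2},{q1,q2,q5}}
C dims 4,6,4; δ0: rk 3, SNF 1^3; δ1: rk 3, SNF 1^3
Ȟ^0 = (4 − 3) − 0 = 1, so Ȟ^0 ≅ Z
Ȟ^1 = (6 − 3) − 3 = 0, so Ȟ^1 ≅ 0
Ȟ^2 = (4 − 0) − 3 = 1, so Ȟ^2 ≅ Z

Ȟ^0 ≅ Z; Ȟ^1 ≅ 0; Ȟ^2 ≅ Z


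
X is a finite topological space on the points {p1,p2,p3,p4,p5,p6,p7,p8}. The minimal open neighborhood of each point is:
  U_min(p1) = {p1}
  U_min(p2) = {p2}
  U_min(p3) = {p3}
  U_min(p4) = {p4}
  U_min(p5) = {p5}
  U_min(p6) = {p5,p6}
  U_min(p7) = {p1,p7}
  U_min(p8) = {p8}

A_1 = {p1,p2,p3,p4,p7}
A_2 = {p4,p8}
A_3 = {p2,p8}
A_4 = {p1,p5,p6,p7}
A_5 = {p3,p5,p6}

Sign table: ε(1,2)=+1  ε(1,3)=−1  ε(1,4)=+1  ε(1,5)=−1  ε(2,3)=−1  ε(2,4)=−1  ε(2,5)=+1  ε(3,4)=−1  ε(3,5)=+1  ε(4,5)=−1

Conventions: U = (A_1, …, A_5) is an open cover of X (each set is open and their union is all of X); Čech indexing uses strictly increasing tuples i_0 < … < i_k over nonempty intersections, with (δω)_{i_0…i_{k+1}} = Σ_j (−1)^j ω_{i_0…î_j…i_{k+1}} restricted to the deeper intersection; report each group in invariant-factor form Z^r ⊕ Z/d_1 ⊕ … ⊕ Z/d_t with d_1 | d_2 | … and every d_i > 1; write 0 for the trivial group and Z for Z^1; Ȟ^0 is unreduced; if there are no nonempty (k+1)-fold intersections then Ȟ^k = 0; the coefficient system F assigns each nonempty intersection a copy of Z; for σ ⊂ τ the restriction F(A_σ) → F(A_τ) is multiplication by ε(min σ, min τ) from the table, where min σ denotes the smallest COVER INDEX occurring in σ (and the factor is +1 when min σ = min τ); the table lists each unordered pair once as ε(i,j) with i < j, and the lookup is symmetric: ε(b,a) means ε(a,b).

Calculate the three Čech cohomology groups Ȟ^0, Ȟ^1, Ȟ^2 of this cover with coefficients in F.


nonempty overlaps:
  A12={p4} A13={p2} A14={p1,p7} A15={p3} A23={p8} A45={p5,p6}
C dims 5,6; δ0: rk 4, SNF 1^4
degree 0: 5−4−0 = 1 → Ȟ^0 ≅ Z
degree 1: 6−0−4 = 2 → Ȟ^1 ≅ Z^2
degree 2: 0−0−0 = 0 → Ȟ^2 ≅ 0

Ȟ^0 = Z, Ȟ^1 = Z^2 and Ȟ^2 = 0


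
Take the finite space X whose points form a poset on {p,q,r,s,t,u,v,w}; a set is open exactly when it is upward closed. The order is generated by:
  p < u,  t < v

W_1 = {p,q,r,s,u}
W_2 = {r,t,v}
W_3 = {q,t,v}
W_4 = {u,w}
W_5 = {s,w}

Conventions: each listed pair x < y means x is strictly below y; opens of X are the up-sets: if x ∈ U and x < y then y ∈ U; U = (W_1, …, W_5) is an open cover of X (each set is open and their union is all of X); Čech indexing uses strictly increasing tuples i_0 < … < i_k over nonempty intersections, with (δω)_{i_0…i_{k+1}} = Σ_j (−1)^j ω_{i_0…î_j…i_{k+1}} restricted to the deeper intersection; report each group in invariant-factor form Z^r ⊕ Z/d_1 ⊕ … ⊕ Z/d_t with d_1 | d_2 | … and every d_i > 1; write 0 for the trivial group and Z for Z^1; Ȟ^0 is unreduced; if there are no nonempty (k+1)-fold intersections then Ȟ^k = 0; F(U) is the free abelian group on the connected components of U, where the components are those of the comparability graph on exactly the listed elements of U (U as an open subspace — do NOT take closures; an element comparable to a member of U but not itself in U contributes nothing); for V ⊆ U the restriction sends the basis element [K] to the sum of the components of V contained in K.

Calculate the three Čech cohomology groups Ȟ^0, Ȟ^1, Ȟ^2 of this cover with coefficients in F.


Ȟ^0 = Z^6, Ȟ^1 = 0 and Ȟ^2 = 0

nerve simplices:
  W12={r} W13={q} W14={u} W15={s} W23={t,v} W45={w}
components per intersection:
  W1: {p,u} {q} {r} {s}
  W2: {r} {t,v}
  W3: {q} {t,v}
  W4: {u} {w}
  W5: {s} {w}
  W12: {r}
  W13: {q}
  W14: {u}
  W15: {s}
  W23: {t,v}
  W45: {w}
C dims 12,6; δ0: rk 6, SNF 1^6
degree 0: 12−6−0 = 6 → Ȟ^0 ≅ Z^6
degree 1: 6−0−6 = 0 → Ȟ^1 ≅ 0
degree 2: 0−0−0 = 0 → Ȟ^2 ≅ 0


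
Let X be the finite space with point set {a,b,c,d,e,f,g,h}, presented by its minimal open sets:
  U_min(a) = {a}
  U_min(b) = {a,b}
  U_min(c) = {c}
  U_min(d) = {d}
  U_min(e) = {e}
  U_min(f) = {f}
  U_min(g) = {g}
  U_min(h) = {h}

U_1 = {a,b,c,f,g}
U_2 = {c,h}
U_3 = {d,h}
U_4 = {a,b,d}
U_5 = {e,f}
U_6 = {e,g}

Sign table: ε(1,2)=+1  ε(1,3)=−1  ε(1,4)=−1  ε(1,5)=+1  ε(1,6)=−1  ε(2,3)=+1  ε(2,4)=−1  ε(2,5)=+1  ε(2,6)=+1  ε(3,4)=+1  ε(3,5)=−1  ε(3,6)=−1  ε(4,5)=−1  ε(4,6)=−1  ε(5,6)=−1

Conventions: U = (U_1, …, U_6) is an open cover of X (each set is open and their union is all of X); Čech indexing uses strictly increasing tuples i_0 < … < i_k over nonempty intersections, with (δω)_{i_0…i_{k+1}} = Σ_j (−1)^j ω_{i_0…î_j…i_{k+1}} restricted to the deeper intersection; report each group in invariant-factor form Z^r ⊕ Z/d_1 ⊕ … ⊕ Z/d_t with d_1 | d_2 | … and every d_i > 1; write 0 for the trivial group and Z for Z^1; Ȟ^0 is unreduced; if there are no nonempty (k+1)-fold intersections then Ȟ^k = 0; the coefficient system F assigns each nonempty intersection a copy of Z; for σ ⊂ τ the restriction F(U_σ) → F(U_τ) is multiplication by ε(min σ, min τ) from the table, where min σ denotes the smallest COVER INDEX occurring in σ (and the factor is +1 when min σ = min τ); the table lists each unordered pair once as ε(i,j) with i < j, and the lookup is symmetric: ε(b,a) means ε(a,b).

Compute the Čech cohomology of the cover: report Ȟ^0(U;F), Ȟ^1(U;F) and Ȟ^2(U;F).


Ȟ^0 = 0, Ȟ^1 = Z ⊕ Z/2, Ȟ^2 = 0

nonempty intersections:
  U12={c} U14={a,b} U15={f} U16={g} U23={h} U34={d} U56={e}
C dims 6,7; δ0: rk 6, SNF 1^5·2
Ȟ^0: (6−6)−0=0 ⇒ 0
Ȟ^1: (7−0)−6=1 plus torsion [2] ⇒ Z ⊕ Z/2
Ȟ^2: (0−0)−0=0 ⇒ 0


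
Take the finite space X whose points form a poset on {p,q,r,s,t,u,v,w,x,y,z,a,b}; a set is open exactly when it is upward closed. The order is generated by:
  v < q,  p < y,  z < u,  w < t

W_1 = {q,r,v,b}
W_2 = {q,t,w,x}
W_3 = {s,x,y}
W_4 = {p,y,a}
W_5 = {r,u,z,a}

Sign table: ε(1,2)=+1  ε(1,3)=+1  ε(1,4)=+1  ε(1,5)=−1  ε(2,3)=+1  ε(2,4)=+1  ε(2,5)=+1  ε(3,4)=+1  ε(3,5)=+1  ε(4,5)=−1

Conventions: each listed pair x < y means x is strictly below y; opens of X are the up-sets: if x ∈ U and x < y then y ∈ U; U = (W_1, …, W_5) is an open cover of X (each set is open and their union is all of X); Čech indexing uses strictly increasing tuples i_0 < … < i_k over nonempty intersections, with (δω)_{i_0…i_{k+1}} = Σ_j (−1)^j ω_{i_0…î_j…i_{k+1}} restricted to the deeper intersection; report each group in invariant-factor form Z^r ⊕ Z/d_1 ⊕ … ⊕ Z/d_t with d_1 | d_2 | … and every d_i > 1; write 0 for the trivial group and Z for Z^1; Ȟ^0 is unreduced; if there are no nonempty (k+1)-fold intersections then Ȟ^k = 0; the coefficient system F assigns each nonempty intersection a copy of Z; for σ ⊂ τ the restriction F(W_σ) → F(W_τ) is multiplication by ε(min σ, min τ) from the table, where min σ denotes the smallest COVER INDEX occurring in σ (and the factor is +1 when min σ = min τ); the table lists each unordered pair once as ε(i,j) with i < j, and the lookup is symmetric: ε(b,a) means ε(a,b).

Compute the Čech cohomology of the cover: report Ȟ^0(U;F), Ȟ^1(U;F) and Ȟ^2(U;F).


Ȟ^0 = Z, Ȟ^1 = Z, Ȟ^2 = 0

nerve of the cover:
  W12={q} W15={r} W23={x} W34={y} W45={a}
C dims 5,5; δ0: rk 4, SNF 1^4
Ȟ^0 = (5 − 4) − 0 = 1, so Ȟ^0 ≅ Z
Ȟ^1 = (5 − 0) − 4 = 1, so Ȟ^1 ≅ Z
Ȟ^2 = (0 − 0) − 0 = 0, so Ȟ^2 ≅ 0


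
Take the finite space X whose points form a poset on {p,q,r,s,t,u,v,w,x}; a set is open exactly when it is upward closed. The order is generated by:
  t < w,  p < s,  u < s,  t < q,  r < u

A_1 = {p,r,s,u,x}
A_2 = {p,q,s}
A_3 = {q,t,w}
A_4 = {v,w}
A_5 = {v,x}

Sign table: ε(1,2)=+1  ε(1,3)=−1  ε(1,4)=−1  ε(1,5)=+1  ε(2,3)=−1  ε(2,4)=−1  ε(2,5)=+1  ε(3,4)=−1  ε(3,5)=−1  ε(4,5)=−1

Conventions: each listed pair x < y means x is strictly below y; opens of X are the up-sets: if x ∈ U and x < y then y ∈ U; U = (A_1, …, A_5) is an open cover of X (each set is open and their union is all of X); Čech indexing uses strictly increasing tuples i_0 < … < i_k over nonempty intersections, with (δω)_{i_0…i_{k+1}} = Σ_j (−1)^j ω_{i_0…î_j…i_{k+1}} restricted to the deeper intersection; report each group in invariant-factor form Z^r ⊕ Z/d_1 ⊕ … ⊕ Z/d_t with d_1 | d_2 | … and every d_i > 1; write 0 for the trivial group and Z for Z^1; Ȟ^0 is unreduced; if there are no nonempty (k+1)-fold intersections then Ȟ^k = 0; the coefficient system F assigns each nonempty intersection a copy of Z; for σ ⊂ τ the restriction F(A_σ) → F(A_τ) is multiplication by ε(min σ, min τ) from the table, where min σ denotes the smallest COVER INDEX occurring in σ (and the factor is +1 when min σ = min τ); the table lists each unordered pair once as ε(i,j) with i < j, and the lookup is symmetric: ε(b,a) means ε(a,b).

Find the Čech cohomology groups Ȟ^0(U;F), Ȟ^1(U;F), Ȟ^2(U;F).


cover nerve:
  A12={p,s} A15={x} A23={q} A34={w} A45={v}
C dims 5,5; δ0: rk 5, SNF 1^4·2
Ȟ^0: (5−5)−0=0 ⇒ 0
Ȟ^1: (5−0)−5=0 plus torsion [2] ⇒ Z/2
Ȟ^2: (0−0)−0=0 ⇒ 0

Ȟ^0 = 0; Ȟ^1 = Z/2; Ȟ^2 = 0


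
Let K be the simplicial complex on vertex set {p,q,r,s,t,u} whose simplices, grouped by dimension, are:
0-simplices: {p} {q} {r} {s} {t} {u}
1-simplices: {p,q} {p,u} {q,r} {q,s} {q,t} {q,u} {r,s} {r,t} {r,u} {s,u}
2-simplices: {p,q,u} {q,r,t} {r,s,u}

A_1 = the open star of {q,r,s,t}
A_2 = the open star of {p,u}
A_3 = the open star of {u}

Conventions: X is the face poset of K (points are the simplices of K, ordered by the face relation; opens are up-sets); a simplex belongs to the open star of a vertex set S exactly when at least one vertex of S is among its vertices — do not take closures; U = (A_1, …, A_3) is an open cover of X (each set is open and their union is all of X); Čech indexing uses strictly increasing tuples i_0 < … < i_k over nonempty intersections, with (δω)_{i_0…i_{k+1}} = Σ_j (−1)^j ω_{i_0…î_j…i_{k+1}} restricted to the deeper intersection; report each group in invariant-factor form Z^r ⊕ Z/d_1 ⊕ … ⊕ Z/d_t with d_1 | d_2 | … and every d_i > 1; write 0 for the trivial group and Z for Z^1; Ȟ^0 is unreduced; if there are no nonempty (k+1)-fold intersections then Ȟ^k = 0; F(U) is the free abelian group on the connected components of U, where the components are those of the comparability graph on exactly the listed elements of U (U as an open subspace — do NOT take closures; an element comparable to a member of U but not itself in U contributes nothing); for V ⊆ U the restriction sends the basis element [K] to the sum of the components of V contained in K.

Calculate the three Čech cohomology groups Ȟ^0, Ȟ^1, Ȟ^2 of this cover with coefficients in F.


nerve of the cover:
  A1={{q},{r},{s},{t},{p,q},{q,r},{q,s},{q,t},{q,u},{r,s},{r,t},{r,u},{s,u},{p,q,u},{q,r,t},{r,s,u}} A2={{p},{u},{p,q},{p,u},{q,u},{r,u},{s,u},{p,q,u},{r,s,u}} A3={{u},{p,u},{q,u},{r,u},{s,u},{p,q,u},{r,s,u}}
  A12={{p,q},{q,u},{r,u},{s,u},{p,q,u},{r,s,u}} A13={{q,u},{r,u},{s,u},{p,q,u},{r,s,u}} A23={{u},{p,u},{q,u},{r,u},{s,u},{p,q,u},{r,s,u}}
  A123={{q,u},{r,u},{s,u},{p,q,u},{r,s,u}}
components per intersection:
  A1: {{q},{r},{s},{t},{p,q},{q,r},{q,s},{q,t},{q,u},{r,s},{r,t},{r,u},{s,u},{p,q,u},{q,r,t},{r,s,u}}
  A2: {{p},{u},{p,q},{p,u},{q,u},{r,u},{s,u},{p,q,u},{r,s,u}}
  A3: {{u},{p,u},{q,u},{r,u},{s,u},{p,q,u},{r,s,u}}
  A12: {{p,q},{q,u},{p,q,u}} {{r,u},{s,u},{r,s,u}}
  A13: {{q,u},{p,q,u}} {{r,u},{s,u},{r,s,u}}
  A23: {{u},{p,u},{q,u},{r,u},{s,u},{p,q,u},{r,s,u}}
  A123: {{q,u},{p,q,u}} {{r,u},{s,u},{r,s,u}}
C dims 3,5,2; δ0: rk 2, SNF 1^2; δ1: rk 2, SNF 1^2
Ȟ^0 = (3 − 2) − 0 = 1, so Ȟ^0 ≅ Z
Ȟ^1 = (5 − 2) − 2 = 1, so Ȟ^1 ≅ Z
Ȟ^2 = (2 − 0) − 2 = 0, so Ȟ^2 ≅ 0

Ȟ^0 = Z,  Ȟ^1 = Z,  Ȟ^2 = 0


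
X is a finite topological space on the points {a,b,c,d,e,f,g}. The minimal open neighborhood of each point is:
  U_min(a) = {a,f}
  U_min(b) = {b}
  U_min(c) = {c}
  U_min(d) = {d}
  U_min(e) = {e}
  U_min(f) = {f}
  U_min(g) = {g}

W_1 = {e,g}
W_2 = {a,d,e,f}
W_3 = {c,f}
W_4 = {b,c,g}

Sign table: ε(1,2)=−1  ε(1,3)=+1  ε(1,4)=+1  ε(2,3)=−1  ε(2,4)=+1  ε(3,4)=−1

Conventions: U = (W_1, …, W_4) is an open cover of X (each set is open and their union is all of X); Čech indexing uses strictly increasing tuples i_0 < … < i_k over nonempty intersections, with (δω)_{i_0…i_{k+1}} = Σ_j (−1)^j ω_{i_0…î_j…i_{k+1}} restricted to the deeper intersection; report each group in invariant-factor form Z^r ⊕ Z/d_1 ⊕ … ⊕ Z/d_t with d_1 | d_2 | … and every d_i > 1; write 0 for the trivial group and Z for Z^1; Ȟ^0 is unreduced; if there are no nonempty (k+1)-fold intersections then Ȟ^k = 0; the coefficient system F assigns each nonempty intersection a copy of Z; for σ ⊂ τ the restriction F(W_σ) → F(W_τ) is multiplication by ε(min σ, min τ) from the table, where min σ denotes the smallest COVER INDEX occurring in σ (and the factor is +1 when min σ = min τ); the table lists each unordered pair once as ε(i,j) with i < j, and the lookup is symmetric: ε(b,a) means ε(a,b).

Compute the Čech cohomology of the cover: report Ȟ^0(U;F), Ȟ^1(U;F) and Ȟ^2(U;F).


Ȟ^0 ≅ 0; Ȟ^1 ≅ Z/2; Ȟ^2 ≅ 0

nonempty intersections:
  W12={e} W14={g} W23={f} W34={c}
C dims 4,4; δ0: rk 4, SNF 1^3·2
Ȟ^0: (4−4)−0=0 ⇒ 0
Ȟ^1: (4−0)−4=0 plus torsion [2] ⇒ Z/2
Ȟ^2: (0−0)−0=0 ⇒ 0


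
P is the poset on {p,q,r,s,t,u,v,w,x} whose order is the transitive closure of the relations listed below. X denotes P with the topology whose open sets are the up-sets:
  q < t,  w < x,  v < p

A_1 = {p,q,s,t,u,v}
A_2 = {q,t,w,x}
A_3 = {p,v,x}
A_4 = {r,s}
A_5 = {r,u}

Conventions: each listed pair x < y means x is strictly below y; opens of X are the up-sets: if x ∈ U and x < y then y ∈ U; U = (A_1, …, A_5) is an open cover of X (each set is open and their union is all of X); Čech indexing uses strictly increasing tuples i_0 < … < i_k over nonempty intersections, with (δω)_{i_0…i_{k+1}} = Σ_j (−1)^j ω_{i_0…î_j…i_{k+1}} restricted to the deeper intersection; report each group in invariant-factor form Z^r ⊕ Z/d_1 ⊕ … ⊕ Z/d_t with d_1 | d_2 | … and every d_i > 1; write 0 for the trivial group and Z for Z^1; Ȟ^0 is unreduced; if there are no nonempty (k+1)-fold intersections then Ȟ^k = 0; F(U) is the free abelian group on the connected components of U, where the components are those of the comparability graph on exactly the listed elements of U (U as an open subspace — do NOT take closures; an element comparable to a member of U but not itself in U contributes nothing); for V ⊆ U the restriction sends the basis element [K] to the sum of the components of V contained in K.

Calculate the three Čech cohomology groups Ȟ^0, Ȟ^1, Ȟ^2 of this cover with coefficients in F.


Ȟ^0(U;F) ≅ Z^6, Ȟ^1(U;F) ≅ 0, Ȟ^2(U;F) ≅ 0

nonempty intersections:
  A12={q,t} A13={p,v} A14={s} A15={u} A23={x} A45={r}
components per intersection:
  A1: {p,v} {q,t} {s} {u}
  A2: {q,t} {w,x}
  A3: {p,v} {x}
  A4: {r} {s}
  A5: {r} {u}
  A12: {q,t}
  A13: {p,v}
  A14: {s}
  A15: {u}
  A23: {x}
  A45: {r}
C dims 12,6; δ0: rk 6, SNF 1^6
Ȟ^0: (12−6)−0=6 ⇒ Z^6
Ȟ^1: (6−0)−6=0 ⇒ 0
Ȟ^2: (0−0)−0=0 ⇒ 0


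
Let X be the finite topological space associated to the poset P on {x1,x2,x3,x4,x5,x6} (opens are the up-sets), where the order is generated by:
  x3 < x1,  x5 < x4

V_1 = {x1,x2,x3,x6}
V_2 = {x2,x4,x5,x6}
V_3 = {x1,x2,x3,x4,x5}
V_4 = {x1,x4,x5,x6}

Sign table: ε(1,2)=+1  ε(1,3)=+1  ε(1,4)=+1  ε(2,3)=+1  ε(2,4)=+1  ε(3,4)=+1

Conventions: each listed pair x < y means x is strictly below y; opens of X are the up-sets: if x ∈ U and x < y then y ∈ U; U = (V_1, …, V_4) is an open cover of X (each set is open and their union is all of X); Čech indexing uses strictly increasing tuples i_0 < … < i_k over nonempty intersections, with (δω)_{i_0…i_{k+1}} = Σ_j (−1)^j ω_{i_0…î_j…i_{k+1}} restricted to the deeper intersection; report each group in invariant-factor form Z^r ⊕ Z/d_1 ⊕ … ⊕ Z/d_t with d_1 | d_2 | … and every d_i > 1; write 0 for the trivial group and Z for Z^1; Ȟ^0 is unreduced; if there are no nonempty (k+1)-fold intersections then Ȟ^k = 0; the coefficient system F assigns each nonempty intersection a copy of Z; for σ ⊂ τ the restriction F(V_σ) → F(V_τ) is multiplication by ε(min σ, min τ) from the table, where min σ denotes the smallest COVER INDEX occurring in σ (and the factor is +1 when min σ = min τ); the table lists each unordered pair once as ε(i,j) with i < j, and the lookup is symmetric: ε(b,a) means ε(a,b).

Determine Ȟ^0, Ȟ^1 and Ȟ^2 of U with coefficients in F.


Ȟ^0(U;F) ≅ Z; Ȟ^1(U;F) ≅ 0; Ȟ^2(U;F) ≅ Z

intersection data:
  V12={x2,x6} V13={x1,x2,x3} V14={x1,x6} V23={x2,x4,x5} V24={x4,x5,x6} V34={x1,x4,x5}
  V123={x2} V124={x6} V134={x1} V234={x4,x5}
C dims 4,6,4; δ0: rk 3, SNF 1^3; δ1: rk 3, SNF 1^3
Ȟ^0 = (4 − 3) − 0 = 1, so Ȟ^0 ≅ Z
Ȟ^1 = (6 − 3) − 3 = 0, so Ȟ^1 ≅ 0
Ȟ^2 = (4 − 0) − 3 = 1, so Ȟ^2 ≅ Z


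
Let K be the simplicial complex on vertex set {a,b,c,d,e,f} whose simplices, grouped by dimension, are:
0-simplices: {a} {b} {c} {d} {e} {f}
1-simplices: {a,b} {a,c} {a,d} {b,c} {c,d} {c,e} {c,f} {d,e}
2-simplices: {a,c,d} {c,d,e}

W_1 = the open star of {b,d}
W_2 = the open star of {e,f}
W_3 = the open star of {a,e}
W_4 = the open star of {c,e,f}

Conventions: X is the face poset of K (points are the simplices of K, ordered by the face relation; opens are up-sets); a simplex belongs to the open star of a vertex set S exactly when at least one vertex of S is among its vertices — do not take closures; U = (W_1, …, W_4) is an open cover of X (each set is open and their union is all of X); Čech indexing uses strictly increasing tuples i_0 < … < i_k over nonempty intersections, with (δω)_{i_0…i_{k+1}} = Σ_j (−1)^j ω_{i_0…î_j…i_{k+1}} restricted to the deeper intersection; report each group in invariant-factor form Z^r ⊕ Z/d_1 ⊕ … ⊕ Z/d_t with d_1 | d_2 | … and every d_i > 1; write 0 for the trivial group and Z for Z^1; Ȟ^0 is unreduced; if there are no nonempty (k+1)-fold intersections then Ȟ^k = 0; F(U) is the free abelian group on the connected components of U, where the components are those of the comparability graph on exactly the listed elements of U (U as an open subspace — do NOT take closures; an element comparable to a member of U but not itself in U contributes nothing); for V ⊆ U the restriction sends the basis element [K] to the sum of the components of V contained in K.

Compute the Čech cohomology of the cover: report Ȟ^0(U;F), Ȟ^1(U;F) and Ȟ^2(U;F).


Ȟ^0(U;F) ≅ Z; Ȟ^1(U;F) ≅ Z; Ȟ^2(U;F) ≅ 0

cover nerve:
  W1={{b},{d},{a,b},{a,d},{b,c},{c,d},{d,e},{a,c,d},{c,d,e}} W2={{e},{f},{c,e},{c,f},{d,e},{c,d,e}} W3={{a},{e},{a,b},{a,c},{a,d},{c,e},{d,e},{a,c,d},{c,d,e}} W4={{c},{e},{f},{a,c},{b,c},{c,d},{c,e},{c,f},{d,e},{a,c,d},{c,d,e}}
  W12={{d,e},{c,d,e}} W13={{a,b},{a,d},{d,e},{a,c,d},{c,d,e}} W14={{b,c},{c,d},{d,e},{a,c,d},{c,d,e}} W23={{e},{c,e},{d,e},{c,d,e}} W24={{e},{f},{c,e},{c,f},{d,e},{c,d,e}} W34={{e},{a,c},{c,e},{d,e},{a,c,d},{c,d,e}}
  W123={{d,e},{c,d,e}} W124={{d,e},{c,d,e}} W134={{d,e},{a,c,d},{c,d,e}} W234={{e},{c,e},{d,e},{c,d,e}}
  W1234={{d,e},{c,d,e}}
components per intersection:
  W1: {{b},{a,b},{b,c}} {{d},{a,d},{c,d},{d,e},{a,c,d},{c,d,e}}
  W2: {{e},{c,e},{d,e},{c,d,e}} {{f},{c,f}}
  W3: {{a},{a,b},{a,c},{a,d},{a,c,d}} {{e},{c,e},{d,e},{c,d,e}}
  W4: {{c},{e},{f},{a,c},{b,c},{c,d},{c,e},{c,f},{d,e},{a,c,d},{c,d,e}}
  W12: {{d,e},{c,d,e}}
  W13: {{a,b}} {{a,d},{a,c,d}} {{d,e},{c,d,e}}
  W14: {{b,c}} {{c,d},{d,e},{a,c,d},{c,d,e}}
  W23: {{e},{c,e},{d,e},{c,d,e}}
  W24: {{e},{c,e},{d,e},{c,d,e}} {{f},{c,f}}
  W34: {{e},{c,e},{d,e},{c,d,e}} {{a,c},{a,c,d}}
  W123: {{d,e},{c,d,e}}
  W124: {{d,e},{c,d,e}}
  W134: {{d,e},{c,d,e}} {{a,c,d}}
  W234: {{e},{c,e},{d,e},{c,d,e}}
  W1234: {{d,e},{c,d,e}}
C dims 7,11,5,1; δ0: rk 6, SNF 1^6; δ1: rk 4, SNF 1^4; δ2: rk 1, SNF 1^1
Ȟ^0: (7−6)−0=1 ⇒ Z
Ȟ^1: (11−4)−6=1 ⇒ Z
Ȟ^2: (5−1)−4=0 ⇒ 0


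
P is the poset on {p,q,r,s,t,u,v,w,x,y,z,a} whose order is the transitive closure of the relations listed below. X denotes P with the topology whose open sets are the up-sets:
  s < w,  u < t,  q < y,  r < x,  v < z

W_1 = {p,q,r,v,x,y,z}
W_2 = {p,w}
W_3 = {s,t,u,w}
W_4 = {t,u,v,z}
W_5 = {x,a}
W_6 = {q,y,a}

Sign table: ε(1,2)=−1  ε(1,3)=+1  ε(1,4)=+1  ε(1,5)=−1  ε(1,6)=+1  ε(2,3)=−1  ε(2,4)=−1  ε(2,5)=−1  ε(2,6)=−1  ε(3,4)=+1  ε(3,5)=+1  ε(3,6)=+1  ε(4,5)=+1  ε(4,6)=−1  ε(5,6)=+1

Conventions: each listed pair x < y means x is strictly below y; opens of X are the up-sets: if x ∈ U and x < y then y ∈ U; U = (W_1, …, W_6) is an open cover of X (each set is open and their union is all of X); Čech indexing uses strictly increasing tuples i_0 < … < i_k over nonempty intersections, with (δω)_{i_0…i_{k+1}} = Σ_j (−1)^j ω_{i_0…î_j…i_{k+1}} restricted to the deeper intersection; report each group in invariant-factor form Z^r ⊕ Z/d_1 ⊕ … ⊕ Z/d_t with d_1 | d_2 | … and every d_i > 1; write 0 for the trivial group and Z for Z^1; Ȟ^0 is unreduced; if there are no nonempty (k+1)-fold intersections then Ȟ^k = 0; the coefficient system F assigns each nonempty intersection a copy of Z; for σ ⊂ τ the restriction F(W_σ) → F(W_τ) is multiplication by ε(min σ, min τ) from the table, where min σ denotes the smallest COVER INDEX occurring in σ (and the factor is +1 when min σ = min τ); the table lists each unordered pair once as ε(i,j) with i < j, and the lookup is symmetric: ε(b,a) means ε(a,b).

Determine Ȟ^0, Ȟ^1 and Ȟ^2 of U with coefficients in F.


cover nerve:
  W12={p} W14={v,z} W15={x} W16={q,y} W23={w} W34={t,u} W56={a}
C dims 6,7; δ0: rk 6, SNF 1^5·2
Ȟ^0: (6−6)−0=0 ⇒ 0
Ȟ^1: (7−0)−6=1 plus torsion [2] ⇒ Z ⊕ Z/2
Ȟ^2: (0−0)−0=0 ⇒ 0

Ȟ^0 ≅ 0,  Ȟ^1 ≅ Z ⊕ Z/2,  Ȟ^2 ≅ 0


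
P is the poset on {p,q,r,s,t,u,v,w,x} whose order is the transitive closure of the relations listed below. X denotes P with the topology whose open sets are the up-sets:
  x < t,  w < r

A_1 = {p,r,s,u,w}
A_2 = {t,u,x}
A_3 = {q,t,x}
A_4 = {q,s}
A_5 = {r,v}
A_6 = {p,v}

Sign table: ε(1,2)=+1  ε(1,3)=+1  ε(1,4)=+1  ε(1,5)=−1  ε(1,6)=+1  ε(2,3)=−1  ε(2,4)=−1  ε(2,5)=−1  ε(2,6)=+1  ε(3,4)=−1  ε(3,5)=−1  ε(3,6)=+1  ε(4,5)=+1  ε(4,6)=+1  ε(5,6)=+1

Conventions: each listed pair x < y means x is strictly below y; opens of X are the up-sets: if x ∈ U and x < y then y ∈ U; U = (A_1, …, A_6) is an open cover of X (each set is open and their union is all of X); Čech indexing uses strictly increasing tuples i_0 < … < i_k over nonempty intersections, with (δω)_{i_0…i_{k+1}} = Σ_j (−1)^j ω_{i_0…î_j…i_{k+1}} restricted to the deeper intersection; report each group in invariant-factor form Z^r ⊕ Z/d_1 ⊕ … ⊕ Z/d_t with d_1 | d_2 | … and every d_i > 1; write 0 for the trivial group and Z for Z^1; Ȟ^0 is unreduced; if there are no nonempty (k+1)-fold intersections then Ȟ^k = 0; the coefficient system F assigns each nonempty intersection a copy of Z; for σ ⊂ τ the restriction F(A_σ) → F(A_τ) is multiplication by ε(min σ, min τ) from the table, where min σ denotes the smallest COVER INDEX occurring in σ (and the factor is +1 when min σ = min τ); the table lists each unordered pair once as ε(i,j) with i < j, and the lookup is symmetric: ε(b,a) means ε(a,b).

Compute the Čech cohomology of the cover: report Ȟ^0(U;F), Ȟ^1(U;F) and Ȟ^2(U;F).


Ȟ^0(U;F) ≅ 0; Ȟ^1(U;F) ≅ Z ⊕ Z/2; Ȟ^2(U;F) ≅ 0

nonempty intersections:
  A12={u} A14={s} A15={r} A16={p} A23={t,x} A34={q} A56={v}
C dims 6,7; δ0: rk 6, SNF 1^5·2
Ȟ^0: (6−6)−0=0 ⇒ 0
Ȟ^1: (7−0)−6=1 plus torsion [2] ⇒ Z ⊕ Z/2
Ȟ^2: (0−0)−0=0 ⇒ 0


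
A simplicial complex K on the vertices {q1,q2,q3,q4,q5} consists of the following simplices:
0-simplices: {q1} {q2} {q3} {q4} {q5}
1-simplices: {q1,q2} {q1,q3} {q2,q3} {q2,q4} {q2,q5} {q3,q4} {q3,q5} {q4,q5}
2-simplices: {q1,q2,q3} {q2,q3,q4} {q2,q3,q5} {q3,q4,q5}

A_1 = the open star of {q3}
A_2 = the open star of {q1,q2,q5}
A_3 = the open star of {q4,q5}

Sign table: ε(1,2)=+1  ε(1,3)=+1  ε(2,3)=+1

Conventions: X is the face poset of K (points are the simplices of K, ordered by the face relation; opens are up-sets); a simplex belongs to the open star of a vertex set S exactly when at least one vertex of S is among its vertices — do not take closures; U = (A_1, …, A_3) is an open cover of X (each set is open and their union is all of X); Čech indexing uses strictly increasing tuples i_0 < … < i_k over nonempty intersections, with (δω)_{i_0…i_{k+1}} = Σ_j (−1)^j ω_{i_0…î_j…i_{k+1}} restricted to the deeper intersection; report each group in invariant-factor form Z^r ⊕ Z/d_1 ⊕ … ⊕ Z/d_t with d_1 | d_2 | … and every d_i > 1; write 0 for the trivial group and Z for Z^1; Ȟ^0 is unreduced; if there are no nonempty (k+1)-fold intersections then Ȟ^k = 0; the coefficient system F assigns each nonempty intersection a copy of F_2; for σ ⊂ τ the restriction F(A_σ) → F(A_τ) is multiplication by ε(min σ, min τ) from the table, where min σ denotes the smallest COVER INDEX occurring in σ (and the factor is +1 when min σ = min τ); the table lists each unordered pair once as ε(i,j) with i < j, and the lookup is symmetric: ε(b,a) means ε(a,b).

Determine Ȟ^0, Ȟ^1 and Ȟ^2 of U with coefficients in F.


nerve simplices:
  A1={{q3},{q1,q3},{q2,q3},{q3,q4},{q3,q5},{q1,q2,q3},{q2,q3,q4},{q2,q3,q5},{q3,q4,q5}} A2={{q1},{q2},{q5},{q1,q2},{q1,q3},{q2,q3},{q2,q4},{q2,q5},{q3,q5},{q4,q5},{q1,q2,q3},{q2,q3,q4},{q2,q3,q5},{q3,q4,q5}} A3={{q4},{q5},{q2,q4},{q2,q5},{q3,q4},{q3,q5},{q4,q5},{q2,q3,q4},{q2,q3,q5},{q3,q4,q5}}
  A12={{q1,q3},{q2,q3},{q3,q5},{q1,q2,q3},{q2,q3,q4},{q2,q3,q5},{q3,q4,q5}} A13={{q3,q4},{q3,q5},{q2,q3,q4},{q2,q3,q5},{q3,q4,q5}} A23={{q5},{q2,q4},{q2,q5},{q3,q5},{q4,q5},{q2,q3,q4},{q2,q3,q5},{q3,q4,q5}}
  A123={{q3,q5},{q2,q3,q4},{q2,q3,q5},{q3,q4,q5}}
C dims 3,3,1; δ0: rk_F2 2; δ1: rk_F2 1
degree 0: 3−2−0 = 1 → Ȟ^0 ≅ Z/2
degree 1: 3−1−2 = 0 → Ȟ^1 ≅ 0
degree 2: 1−0−1 = 0 → Ȟ^2 ≅ 0

Ȟ^0 = Z/2; Ȟ^1 = 0; Ȟ^2 = 0


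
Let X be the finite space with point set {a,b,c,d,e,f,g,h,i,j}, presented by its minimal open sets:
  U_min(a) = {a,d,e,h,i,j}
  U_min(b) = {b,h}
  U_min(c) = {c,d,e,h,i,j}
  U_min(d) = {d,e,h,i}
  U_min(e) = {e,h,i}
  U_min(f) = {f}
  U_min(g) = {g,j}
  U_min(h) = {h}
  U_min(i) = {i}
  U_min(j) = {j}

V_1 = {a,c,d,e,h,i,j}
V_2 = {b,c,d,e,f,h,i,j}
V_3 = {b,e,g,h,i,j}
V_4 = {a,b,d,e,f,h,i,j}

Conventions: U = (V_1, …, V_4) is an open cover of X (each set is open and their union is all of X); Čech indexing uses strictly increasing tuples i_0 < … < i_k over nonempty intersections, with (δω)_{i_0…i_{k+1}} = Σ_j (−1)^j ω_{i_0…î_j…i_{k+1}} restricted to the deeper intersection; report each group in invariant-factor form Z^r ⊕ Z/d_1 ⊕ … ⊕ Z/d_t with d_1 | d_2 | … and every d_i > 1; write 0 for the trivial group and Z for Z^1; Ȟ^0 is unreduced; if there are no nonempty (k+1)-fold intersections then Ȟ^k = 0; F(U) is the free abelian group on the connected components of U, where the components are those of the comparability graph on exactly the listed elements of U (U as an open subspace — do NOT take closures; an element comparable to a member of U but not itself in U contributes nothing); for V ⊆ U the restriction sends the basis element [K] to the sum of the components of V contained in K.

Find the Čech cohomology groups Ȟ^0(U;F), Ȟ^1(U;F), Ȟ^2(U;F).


Ȟ^0 ≅ Z^2, Ȟ^1 ≅ 0 and Ȟ^2 ≅ 0

intersection data:
  V12={c,d,e,h,i,j} V13={e,h,i,j} V14={a,d,e,h,i,j} V23={b,e,h,i,j} V24={b,d,e,f,h,i,j} V34={b,e,h,i,j}
  V123={e,h,i,j} V124={d,e,h,i,j} V134={e,h,i,j} V234={b,e,h,i,j}
  V1234={e,h,i,j}
components per intersection:
  V1: {a,c,d,e,h,i,j}
  V2: {b,c,d,e,h,i,j} {f}
  V3: {b,e,h,i} {g,j}
  V4: {a,b,d,e,h,i,j} {f}
  V12: {c,d,e,h,i,j}
  V13: {e,h,i} {j}
  V14: {a,d,e,h,i,j}
  V23: {b,e,h,i} {j}
  V24: {b,d,e,h,i} {f} {j}
  V34: {b,e,h,i} {j}
  V123: {e,h,i} {j}
  V124: {d,e,h,i} {j}
  V134: {e,h,i} {j}
  V234: {b,e,h,i} {j}
  V1234: {e,h,i} {j}
C dims 7,11,8,2; δ0: rk 5, SNF 1^5; δ1: rk 6, SNF 1^6; δ2: rk 2, SNF 1^2
Ȟ^0 = (7 − 5) − 0 = 2, so Ȟ^0 ≅ Z^2
Ȟ^1 = (11 − 6) − 5 = 0, so Ȟ^1 ≅ 0
Ȟ^2 = (8 − 2) − 6 = 0, so Ȟ^2 ≅ 0


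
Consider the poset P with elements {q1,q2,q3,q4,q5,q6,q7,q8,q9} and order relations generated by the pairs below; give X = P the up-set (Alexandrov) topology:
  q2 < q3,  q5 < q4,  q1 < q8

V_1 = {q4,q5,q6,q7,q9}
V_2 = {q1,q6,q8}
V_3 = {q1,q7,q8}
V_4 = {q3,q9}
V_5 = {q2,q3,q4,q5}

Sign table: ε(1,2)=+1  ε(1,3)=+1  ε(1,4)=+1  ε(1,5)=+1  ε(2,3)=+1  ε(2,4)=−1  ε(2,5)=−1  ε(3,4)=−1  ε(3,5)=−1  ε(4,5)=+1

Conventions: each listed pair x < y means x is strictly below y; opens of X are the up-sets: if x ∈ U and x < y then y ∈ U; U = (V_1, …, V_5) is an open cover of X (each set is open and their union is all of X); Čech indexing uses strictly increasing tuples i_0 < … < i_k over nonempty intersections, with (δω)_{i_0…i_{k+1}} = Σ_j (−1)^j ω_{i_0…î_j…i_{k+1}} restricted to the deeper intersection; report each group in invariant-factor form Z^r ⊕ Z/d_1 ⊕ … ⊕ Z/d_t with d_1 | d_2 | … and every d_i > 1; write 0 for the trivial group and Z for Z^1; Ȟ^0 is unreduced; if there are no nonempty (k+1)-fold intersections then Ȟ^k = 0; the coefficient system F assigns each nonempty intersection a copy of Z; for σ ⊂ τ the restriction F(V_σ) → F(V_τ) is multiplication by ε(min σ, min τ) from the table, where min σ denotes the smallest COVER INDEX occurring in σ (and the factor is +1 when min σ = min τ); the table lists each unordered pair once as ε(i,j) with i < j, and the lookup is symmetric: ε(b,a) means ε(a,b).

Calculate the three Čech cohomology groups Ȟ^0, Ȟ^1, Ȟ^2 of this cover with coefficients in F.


Ȟ^0(U;F) ≅ Z,  Ȟ^1(U;F) ≅ Z^2,  Ȟ^2(U;F) ≅ 0

nerve of the cover:
  V12={q6} V13={q7} V14={q9} V15={q4,q5} V23={q1,q8} V45={q3}
C dims 5,6; δ0: rk 4, SNF 1^4
Ȟ^0 = (5 − 4) − 0 = 1, so Ȟ^0 ≅ Z
Ȟ^1 = (6 − 0) − 4 = 2, so Ȟ^1 ≅ Z^2
Ȟ^2 = (0 − 0) − 0 = 0, so Ȟ^2 ≅ 0


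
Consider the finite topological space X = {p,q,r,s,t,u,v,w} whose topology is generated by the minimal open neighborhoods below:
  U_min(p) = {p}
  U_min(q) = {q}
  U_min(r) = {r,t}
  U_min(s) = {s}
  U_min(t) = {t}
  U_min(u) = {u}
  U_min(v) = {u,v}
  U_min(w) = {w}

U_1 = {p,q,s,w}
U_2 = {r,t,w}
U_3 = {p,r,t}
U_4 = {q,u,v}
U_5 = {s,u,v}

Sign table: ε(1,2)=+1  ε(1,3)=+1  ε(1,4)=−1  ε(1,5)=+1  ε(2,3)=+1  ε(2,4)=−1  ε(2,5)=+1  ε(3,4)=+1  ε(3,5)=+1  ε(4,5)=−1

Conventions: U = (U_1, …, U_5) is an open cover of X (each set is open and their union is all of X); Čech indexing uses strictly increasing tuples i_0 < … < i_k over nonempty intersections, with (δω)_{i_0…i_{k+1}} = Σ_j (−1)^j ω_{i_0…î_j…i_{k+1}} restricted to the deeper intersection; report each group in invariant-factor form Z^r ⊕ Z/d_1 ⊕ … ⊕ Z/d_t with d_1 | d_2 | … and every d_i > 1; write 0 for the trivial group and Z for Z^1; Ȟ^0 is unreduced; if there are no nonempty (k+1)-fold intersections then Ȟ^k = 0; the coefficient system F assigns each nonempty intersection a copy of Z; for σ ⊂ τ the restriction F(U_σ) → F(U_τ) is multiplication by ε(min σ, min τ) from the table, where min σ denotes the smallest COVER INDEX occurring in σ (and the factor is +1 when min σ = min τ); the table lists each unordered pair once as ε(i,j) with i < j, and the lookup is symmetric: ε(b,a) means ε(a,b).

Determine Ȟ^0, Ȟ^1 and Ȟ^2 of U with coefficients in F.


intersection data:
  U12={w} U13={p} U14={q} U15={s} U23={r,t} U45={u,v}
C dims 5,6; δ0: rk 4, SNF 1^4
Ȟ^0 = (5 − 4) − 0 = 1, so Ȟ^0 ≅ Z
Ȟ^1 = (6 − 0) − 4 = 2, so Ȟ^1 ≅ Z^2
Ȟ^2 = (0 − 0) − 0 = 0, so Ȟ^2 ≅ 0

Ȟ^0 ≅ Z,  Ȟ^1 ≅ Z^2,  Ȟ^2 ≅ 0


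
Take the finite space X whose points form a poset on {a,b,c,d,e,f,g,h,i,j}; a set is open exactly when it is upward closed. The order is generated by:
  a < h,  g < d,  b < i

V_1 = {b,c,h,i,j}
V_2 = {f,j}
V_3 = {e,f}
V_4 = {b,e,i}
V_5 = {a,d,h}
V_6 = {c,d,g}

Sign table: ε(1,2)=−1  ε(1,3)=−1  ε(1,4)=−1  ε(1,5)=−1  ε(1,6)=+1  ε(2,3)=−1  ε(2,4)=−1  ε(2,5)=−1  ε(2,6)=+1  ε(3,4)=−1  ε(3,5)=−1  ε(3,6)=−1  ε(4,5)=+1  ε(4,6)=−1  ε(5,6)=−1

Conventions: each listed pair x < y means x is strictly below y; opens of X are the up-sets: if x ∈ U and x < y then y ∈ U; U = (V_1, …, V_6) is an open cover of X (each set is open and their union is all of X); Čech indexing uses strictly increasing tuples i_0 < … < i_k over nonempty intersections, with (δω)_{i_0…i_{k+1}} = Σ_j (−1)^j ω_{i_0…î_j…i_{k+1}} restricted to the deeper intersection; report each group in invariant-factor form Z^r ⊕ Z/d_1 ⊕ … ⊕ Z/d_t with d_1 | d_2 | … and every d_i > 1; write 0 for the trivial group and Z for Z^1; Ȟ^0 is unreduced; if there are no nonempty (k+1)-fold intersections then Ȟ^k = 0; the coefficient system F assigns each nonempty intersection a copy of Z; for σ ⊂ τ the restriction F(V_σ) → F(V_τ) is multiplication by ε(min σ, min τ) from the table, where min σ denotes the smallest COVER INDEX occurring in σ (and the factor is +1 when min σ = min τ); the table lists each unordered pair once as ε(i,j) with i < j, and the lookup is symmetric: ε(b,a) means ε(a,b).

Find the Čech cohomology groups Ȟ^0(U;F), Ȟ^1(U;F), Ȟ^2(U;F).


Ȟ^0 = Z, Ȟ^1 = Z^2 and Ȟ^2 = 0

nonempty intersections:
  V12={j} V14={b,i} V15={h} V16={c} V23={f} V34={e} V56={d}
C dims 6,7; δ0: rk 5, SNF 1^5
Ȟ^0: (6−5)−0=1 ⇒ Z
Ȟ^1: (7−0)−5=2 ⇒ Z^2
Ȟ^2: (0−0)−0=0 ⇒ 0


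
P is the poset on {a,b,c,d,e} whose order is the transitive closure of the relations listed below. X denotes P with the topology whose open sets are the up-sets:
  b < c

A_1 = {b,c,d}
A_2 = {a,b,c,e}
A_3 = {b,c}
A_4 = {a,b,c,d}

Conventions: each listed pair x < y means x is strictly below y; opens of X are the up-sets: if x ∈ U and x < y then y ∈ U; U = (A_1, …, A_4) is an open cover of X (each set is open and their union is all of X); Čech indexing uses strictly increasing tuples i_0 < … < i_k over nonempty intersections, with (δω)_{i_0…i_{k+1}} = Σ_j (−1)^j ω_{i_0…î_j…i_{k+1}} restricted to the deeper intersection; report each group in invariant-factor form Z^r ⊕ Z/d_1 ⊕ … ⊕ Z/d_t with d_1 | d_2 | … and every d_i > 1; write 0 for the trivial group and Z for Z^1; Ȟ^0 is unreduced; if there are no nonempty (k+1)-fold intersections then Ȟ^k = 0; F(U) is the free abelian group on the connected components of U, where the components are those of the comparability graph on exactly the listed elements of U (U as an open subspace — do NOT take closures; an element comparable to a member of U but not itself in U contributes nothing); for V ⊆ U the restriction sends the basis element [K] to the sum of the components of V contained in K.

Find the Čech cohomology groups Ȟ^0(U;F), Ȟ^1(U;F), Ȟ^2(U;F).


intersection data:
  A12={b,c} A13={b,c} A14={b,c,d} A23={b,c} A24={a,b,c} A34={b,c}
  A123={b,c} A124={b,c} A134={b,c} A234={b,c}
  A1234={b,c}
components per intersection:
  A1: {b,c} {d}
  A2: {a} {b,c} {e}
  A3: {b,c}
  A4: {a} {b,c} {d}
  A12: {b,c}
  A13: {b,c}
  A14: {b,c} {d}
  A23: {b,c}
  A24: {a} {b,c}
  A34: {b,c}
  A123: {b,c}
  A124: {b,c}
  A134: {b,c}
  A234: {b,c}
  A1234: {b,c}
C dims 9,8,4,1; δ0: rk 5, SNF 1^5; δ1: rk 3, SNF 1^3; δ2: rk 1, SNF 1^1
Ȟ^0 = (9 − 5) − 0 = 4, so Ȟ^0 ≅ Z^4
Ȟ^1 = (8 − 3) − 5 = 0, so Ȟ^1 ≅ 0
Ȟ^2 = (4 − 1) − 3 = 0, so Ȟ^2 ≅ 0

Ȟ^0(U;F) ≅ Z^4; Ȟ^1(U;F) ≅ 0; Ȟ^2(U;F) ≅ 0


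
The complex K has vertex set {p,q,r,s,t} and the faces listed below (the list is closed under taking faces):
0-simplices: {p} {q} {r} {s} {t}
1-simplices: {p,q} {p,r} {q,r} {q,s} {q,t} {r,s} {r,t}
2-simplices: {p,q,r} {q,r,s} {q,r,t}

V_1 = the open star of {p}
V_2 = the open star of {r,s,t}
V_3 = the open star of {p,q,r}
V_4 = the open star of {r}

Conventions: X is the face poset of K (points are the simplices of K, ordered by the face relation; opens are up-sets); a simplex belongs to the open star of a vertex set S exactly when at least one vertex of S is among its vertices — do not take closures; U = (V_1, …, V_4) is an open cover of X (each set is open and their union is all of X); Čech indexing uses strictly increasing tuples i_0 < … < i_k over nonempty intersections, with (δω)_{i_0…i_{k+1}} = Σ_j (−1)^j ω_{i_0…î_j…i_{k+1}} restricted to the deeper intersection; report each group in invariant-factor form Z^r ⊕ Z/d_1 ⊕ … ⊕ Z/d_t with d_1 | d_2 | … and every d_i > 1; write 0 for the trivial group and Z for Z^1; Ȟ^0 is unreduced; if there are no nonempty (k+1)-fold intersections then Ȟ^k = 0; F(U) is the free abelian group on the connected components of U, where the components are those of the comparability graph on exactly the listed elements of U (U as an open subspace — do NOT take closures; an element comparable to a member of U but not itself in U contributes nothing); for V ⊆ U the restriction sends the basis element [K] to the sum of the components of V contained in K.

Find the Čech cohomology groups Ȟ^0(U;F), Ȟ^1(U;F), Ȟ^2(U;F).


Ȟ^0 = Z, Ȟ^1 = 0, Ȟ^2 = 0

nonempty overlaps:
  V1={{p},{p,q},{p,r},{p,q,r}} V2={{r},{s},{t},{p,r},{q,r},{q,s},{q,t},{r,s},{r,t},{p,q,r},{q,r,s},{q,r,t}} V3={{p},{q},{r},{p,q},{p,r},{q,r},{q,s},{q,t},{r,s},{r,t},{p,q,r},{q,r,s},{q,r,t}} V4={{r},{p,r},{q,r},{r,s},{r,t},{p,q,r},{q,r,s},{q,r,t}}
  V12={{p,r},{p,q,r}} V13={{p},{p,q},{p,r},{p,q,r}} V14={{p,r},{p,q,r}} V23={{r},{p,r},{q,r},{q,s},{q,t},{r,s},{r,t},{p,q,r},{q,r,s},{q,r,t}} V24={{r},{p,r},{q,r},{r,s},{r,t},{p,q,r},{q,r,s},{q,r,t}} V34={{r},{p,r},{q,r},{r,s},{r,t},{p,q,r},{q,r,s},{q,r,t}}
  V123={{p,r},{p,q,r}} V124={{p,r},{p,q,r}} V134={{p,r},{p,q,r}} V234={{r},{p,r},{q,r},{r,s},{r,t},{p,q,r},{q,r,s},{q,r,t}}
  V1234={{p,r},{p,q,r}}
components per intersection:
  V1: {{p},{p,q},{p,r},{p,q,r}}
  V2: {{r},{s},{t},{p,r},{q,r},{q,s},{q,t},{r,s},{r,t},{p,q,r},{q,r,s},{q,r,t}}
  V3: {{p},{q},{r},{p,q},{p,r},{q,r},{q,s},{q,t},{r,s},{r,t},{p,q,r},{q,r,s},{q,r,t}}
  V4: {{r},{p,r},{q,r},{r,s},{r,t},{p,q,r},{q,r,s},{q,r,t}}
  V12: {{p,r},{p,q,r}}
  V13: {{p},{p,q},{p,r},{p,q,r}}
  V14: {{p,r},{p,q,r}}
  V23: {{r},{p,r},{q,r},{q,s},{q,t},{r,s},{r,t},{p,q,r},{q,r,s},{q,r,t}}
  V24: {{r},{p,r},{q,r},{r,s},{r,t},{p,q,r},{q,r,s},{q,r,t}}
  V34: {{r},{p,r},{q,r},{r,s},{r,t},{p,q,r},{q,r,s},{q,r,t}}
  V123: {{p,r},{p,q,r}}
  V124: {{p,r},{p,q,r}}
  V134: {{p,r},{p,q,r}}
  V234: {{r},{p,r},{q,r},{r,s},{r,t},{p,q,r},{q,r,s},{q,r,t}}
  V1234: {{p,r},{p,q,r}}
C dims 4,6,4,1; δ0: rk 3, SNF 1^3; δ1: rk 3, SNF 1^3; δ2: rk 1, SNF 1^1
degree 0: 4−3−0 = 1 → Ȟ^0 ≅ Z
degree 1: 6−3−3 = 0 → Ȟ^1 ≅ 0
degree 2: 4−1−3 = 0 → Ȟ^2 ≅ 0
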